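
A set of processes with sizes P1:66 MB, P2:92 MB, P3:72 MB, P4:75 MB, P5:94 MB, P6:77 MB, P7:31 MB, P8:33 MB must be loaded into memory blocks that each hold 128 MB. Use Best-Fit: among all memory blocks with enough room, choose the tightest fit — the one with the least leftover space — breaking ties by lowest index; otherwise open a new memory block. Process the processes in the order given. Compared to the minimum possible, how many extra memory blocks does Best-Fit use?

0

Best-Fit: [66] [92,33] [72] [75] [94,31] [77] → 6 memory blocks.
6 processes exceed 64 MB (half the capacity), and no two of those can share a memory block, so at least 6 memory blocks are needed.
So 6 is already optimal.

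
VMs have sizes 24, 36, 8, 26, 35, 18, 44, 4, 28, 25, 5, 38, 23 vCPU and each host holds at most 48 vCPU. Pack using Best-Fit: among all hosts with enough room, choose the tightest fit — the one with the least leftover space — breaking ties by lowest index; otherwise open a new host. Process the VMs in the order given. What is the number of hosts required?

24 vCPU → host 1 (remaining 24 vCPU)
36 vCPU → host 2 (remaining 12 vCPU)
8 vCPU → host 2 (remaining 4 vCPU)
26 vCPU → host 3 (remaining 22 vCPU)
35 vCPU → host 4 (remaining 13 vCPU)
18 vCPU → host 3 (remaining 4 vCPU)
44 vCPU → host 5 (remaining 4 vCPU)
4 vCPU → host 2 (remaining 0 vCPU)
28 vCPU → host 6 (remaining 20 vCPU)
25 vCPU → host 7 (remaining 23 vCPU)
5 vCPU → host 4 (remaining 8 vCPU)
38 vCPU → host 8 (remaining 10 vCPU)
23 vCPU → host 7 (remaining 0 vCPU)

8 hosts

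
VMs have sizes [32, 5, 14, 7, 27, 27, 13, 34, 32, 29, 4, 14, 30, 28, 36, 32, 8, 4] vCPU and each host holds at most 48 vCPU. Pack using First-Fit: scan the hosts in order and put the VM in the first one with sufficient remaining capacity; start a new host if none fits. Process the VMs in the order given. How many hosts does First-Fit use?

10 hosts

32 vCPU → host 1 (remaining 16 vCPU)
5 vCPU → host 1 (remaining 11 vCPU)
14 vCPU → host 2 (remaining 34 vCPU)
7 vCPU → host 1 (remaining 4 vCPU)
27 vCPU → host 2 (remaining 7 vCPU)
27 vCPU → host 3 (remaining 21 vCPU)
13 vCPU → host 3 (remaining 8 vCPU)
34 vCPU → host 4 (remaining 14 vCPU)
32 vCPU → host 5 (remaining 16 vCPU)
29 vCPU → host 6 (remaining 19 vCPU)
4 vCPU → host 1 (remaining 0 vCPU)
14 vCPU → host 4 (remaining 0 vCPU)
30 vCPU → host 7 (remaining 18 vCPU)
28 vCPU → host 8 (remaining 20 vCPU)
36 vCPU → host 9 (remaining 12 vCPU)
32 vCPU → host 10 (remaining 16 vCPU)
8 vCPU → host 3 (remaining 0 vCPU)
4 vCPU → host 2 (remaining 3 vCPU)
Final hosts: [32,5,7,4] [14,27,4] [27,13,8] [34,14] [32] [29] [30] [28] [36] [32].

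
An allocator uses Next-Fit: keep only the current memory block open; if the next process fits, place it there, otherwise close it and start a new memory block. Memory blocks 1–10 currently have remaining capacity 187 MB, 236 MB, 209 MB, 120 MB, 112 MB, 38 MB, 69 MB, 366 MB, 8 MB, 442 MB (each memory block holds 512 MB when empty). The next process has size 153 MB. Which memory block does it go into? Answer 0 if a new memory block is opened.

Next-Fit only looks at memory block 10, which has 442 MB free.
153 MB fits there.

10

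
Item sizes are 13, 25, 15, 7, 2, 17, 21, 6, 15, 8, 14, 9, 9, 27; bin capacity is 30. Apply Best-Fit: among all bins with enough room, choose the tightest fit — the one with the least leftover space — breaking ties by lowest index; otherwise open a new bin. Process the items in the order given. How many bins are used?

13 → bin 1 (remaining 17)
25 → bin 2 (remaining 5)
15 → bin 1 (remaining 2)
7 → bin 3 (remaining 23)
2 → bin 1 (remaining 0)
17 → bin 3 (remaining 6)
21 → bin 4 (remaining 9)
6 → bin 3 (remaining 0)
15 → bin 5 (remaining 15)
8 → bin 4 (remaining 1)
14 → bin 5 (remaining 1)
9 → bin 6 (remaining 21)
9 → bin 6 (remaining 12)
27 → bin 7 (remaining 3)

7 bins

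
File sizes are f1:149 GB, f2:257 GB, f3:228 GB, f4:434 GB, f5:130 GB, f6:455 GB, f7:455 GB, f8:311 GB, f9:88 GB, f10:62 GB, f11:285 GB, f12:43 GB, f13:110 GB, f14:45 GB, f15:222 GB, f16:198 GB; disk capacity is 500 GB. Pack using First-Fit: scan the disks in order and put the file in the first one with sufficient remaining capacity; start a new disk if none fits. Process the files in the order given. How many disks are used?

Put f1 (149 GB) in disk 1; 351 GB remain.
Put f2 (257 GB) in disk 1; 94 GB remain.
Put f3 (228 GB) in disk 2; 272 GB remain.
Put f4 (434 GB) in disk 3; 66 GB remain.
Put f5 (130 GB) in disk 2; 142 GB remain.
Put f6 (455 GB) in disk 4; 45 GB remain.
Put f7 (455 GB) in disk 5; 45 GB remain.
Put f8 (311 GB) in disk 6; 189 GB remain.
Put f9 (88 GB) in disk 1; 6 GB remain.
Put f10 (62 GB) in disk 2; 80 GB remain.
Put f11 (285 GB) in disk 7; 215 GB remain.
Put f12 (43 GB) in disk 2; 37 GB remain.
Put f13 (110 GB) in disk 6; 79 GB remain.
Put f14 (45 GB) in disk 3; 21 GB remain.
Put f15 (222 GB) in disk 8; 278 GB remain.
Put f16 (198 GB) in disk 7; 17 GB remain.

8 disks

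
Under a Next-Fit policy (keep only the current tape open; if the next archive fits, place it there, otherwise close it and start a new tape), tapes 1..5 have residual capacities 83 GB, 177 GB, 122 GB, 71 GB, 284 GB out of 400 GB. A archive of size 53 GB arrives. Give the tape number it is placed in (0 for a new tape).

5

Next-Fit only looks at tape 5, which has 284 GB free.
53 GB fits there.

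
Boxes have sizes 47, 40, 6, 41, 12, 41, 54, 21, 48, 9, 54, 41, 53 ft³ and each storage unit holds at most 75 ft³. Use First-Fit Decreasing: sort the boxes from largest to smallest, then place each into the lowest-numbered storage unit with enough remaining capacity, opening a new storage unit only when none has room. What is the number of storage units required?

Sorted descending: 54, 54, 53, 48, 47, 41, 41, 41, 40, 21, 12, 9, 6.
Put 54 ft³ in storage unit 1; 21 ft³ remain.
Put 54 ft³ in storage unit 2; 21 ft³ remain.
Put 53 ft³ in storage unit 3; 22 ft³ remain.
Put 48 ft³ in storage unit 4; 27 ft³ remain.
Put 47 ft³ in storage unit 5; 28 ft³ remain.
Put 41 ft³ in storage unit 6; 34 ft³ remain.
Put 41 ft³ in storage unit 7; 34 ft³ remain.
Put 41 ft³ in storage unit 8; 34 ft³ remain.
Put 40 ft³ in storage unit 9; 35 ft³ remain.
Put 21 ft³ in storage unit 1; 0 ft³ remain.
Put 12 ft³ in storage unit 2; 9 ft³ remain.
Put 9 ft³ in storage unit 2; 0 ft³ remain.
Put 6 ft³ in storage unit 3; 16 ft³ remain.
Final storage units: [54,21] [54,12,9] [53,6] [48] [47] [41] [41] [41] [40].

9 storage units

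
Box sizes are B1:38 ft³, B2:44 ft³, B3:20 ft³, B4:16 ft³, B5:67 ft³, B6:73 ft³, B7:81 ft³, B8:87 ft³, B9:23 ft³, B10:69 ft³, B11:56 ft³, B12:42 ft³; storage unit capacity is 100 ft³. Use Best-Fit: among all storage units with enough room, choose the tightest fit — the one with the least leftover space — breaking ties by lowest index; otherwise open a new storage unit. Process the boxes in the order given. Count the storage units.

storage unit 1: place B1 (38 ft³), 62 ft³ left
storage unit 1: place B2 (44 ft³), 18 ft³ left
storage unit 2: place B3 (20 ft³), 80 ft³ left
storage unit 1: place B4 (16 ft³), 2 ft³ left
storage unit 2: place B5 (67 ft³), 13 ft³ left
storage unit 3: place B6 (73 ft³), 27 ft³ left
storage unit 4: place B7 (81 ft³), 19 ft³ left
storage unit 5: place B8 (87 ft³), 13 ft³ left
storage unit 3: place B9 (23 ft³), 4 ft³ left
storage unit 6: place B10 (69 ft³), 31 ft³ left
storage unit 7: place B11 (56 ft³), 44 ft³ left
storage unit 7: place B12 (42 ft³), 2 ft³ left
Final storage units: [38,44,16] [20,67] [73,23] [81] [87] [69] [56,42].

7 storage units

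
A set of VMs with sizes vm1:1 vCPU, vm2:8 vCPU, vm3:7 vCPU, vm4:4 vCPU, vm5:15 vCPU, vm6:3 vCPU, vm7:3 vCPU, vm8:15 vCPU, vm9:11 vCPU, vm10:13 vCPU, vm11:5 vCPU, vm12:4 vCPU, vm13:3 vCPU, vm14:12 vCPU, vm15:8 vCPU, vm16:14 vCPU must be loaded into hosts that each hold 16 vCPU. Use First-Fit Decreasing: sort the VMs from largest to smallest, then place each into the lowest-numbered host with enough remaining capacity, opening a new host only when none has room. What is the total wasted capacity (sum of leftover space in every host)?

Sorted descending: 15, 15, 14, 13, 12, 11, 8, 8, 7, 5, 4, 4, 3, 3, 3, 1.
Put 15 vCPU in host 1; 1 vCPU remain.
Put 15 vCPU in host 2; 1 vCPU remain.
Put 14 vCPU in host 3; 2 vCPU remain.
Put 13 vCPU in host 4; 3 vCPU remain.
Put 12 vCPU in host 5; 4 vCPU remain.
Put 11 vCPU in host 6; 5 vCPU remain.
Put 8 vCPU in host 7; 8 vCPU remain.
Put 8 vCPU in host 7; 0 vCPU remain.
Put 7 vCPU in host 8; 9 vCPU remain.
Put 5 vCPU in host 6; 0 vCPU remain.
Put 4 vCPU in host 5; 0 vCPU remain.
Put 4 vCPU in host 8; 5 vCPU remain.
Put 3 vCPU in host 4; 0 vCPU remain.
Put 3 vCPU in host 8; 2 vCPU remain.
Put 3 vCPU in host 9; 13 vCPU remain.
Put 1 vCPU in host 1; 0 vCPU remain.
9 hosts × 16 vCPU = 144 vCPU; used 126 vCPU; unused 18 vCPU.

18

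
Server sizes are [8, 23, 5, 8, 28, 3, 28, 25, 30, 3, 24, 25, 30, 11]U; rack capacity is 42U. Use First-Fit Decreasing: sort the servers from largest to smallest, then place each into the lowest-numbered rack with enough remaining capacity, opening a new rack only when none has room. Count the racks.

8 racks

Sorted descending: 30, 30, 28, 28, 25, 25, 24, 23, 11, 8, 8, 5, 3, 3.
rack 1: place 30U, 12U left
rack 2: place 30U, 12U left
rack 3: place 28U, 14U left
rack 4: place 28U, 14U left
rack 5: place 25U, 17U left
rack 6: place 25U, 17U left
rack 7: place 24U, 18U left
rack 8: place 23U, 19U left
rack 1: place 11U, 1U left
rack 2: place 8U, 4U left
rack 3: place 8U, 6U left
rack 3: place 5U, 1U left
rack 2: place 3U, 1U left
rack 4: place 3U, 11U left
Final racks: [30,11] [30,8,3] [28,8,5] [28,3] [25] [25] [24] [23].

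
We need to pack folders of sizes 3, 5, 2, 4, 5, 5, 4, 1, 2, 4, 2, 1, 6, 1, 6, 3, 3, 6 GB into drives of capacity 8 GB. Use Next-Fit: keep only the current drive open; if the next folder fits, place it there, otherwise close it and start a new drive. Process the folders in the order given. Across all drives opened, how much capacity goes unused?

drive 1: place 3 GB, 5 GB left
drive 1: place 5 GB, 0 GB left
drive 2: place 2 GB, 6 GB left
drive 2: place 4 GB, 2 GB left
drive 3: place 5 GB, 3 GB left
drive 4: place 5 GB, 3 GB left
drive 5: place 4 GB, 4 GB left
drive 5: place 1 GB, 3 GB left
drive 5: place 2 GB, 1 GB left
drive 6: place 4 GB, 4 GB left
drive 6: place 2 GB, 2 GB left
drive 6: place 1 GB, 1 GB left
drive 7: place 6 GB, 2 GB left
drive 7: place 1 GB, 1 GB left
drive 8: place 6 GB, 2 GB left
drive 9: place 3 GB, 5 GB left
drive 9: place 3 GB, 2 GB left
drive 10: place 6 GB, 2 GB left
10 drives × 8 GB = 80 GB; used 63 GB; unused 17 GB.

17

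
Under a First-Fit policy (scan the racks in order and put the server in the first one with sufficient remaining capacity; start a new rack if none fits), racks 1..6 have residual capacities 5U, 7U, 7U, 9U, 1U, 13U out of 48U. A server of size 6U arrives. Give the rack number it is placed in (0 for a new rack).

Racks with room: rack 2 (7U), rack 3 (7U), rack 4 (9U), rack 6 (13U).
The first with room is rack 2.

2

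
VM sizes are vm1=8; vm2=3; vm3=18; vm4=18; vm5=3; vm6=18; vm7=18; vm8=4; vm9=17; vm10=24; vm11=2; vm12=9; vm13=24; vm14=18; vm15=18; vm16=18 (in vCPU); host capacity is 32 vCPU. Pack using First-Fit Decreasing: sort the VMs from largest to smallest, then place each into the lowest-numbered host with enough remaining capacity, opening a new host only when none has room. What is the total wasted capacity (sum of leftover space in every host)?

Sorted descending: 24, 24, 18, 18, 18, 18, 18, 18, 18, 17, 9, 8, 4, 3, 3, 2.
host 1: place 24 vCPU, 8 vCPU left
host 2: place 24 vCPU, 8 vCPU left
host 3: place 18 vCPU, 14 vCPU left
host 4: place 18 vCPU, 14 vCPU left
host 5: place 18 vCPU, 14 vCPU left
host 6: place 18 vCPU, 14 vCPU left
host 7: place 18 vCPU, 14 vCPU left
host 8: place 18 vCPU, 14 vCPU left
host 9: place 18 vCPU, 14 vCPU left
host 10: place 17 vCPU, 15 vCPU left
host 3: place 9 vCPU, 5 vCPU left
host 1: place 8 vCPU, 0 vCPU left
host 2: place 4 vCPU, 4 vCPU left
host 2: place 3 vCPU, 1 vCPU left
host 3: place 3 vCPU, 2 vCPU left
host 3: place 2 vCPU, 0 vCPU left
10 hosts × 32 vCPU = 320 vCPU; used 220 vCPU; unused 100 vCPU.

100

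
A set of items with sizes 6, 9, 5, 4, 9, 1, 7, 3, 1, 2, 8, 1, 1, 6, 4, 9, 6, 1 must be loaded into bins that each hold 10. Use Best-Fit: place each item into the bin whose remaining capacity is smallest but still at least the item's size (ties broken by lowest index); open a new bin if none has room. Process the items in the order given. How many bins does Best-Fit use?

9

6 → bin 1 (remaining 4)
9 → bin 2 (remaining 1)
5 → bin 3 (remaining 5)
4 → bin 1 (remaining 0)
9 → bin 4 (remaining 1)
1 → bin 2 (remaining 0)
7 → bin 5 (remaining 3)
3 → bin 5 (remaining 0)
1 → bin 4 (remaining 0)
2 → bin 3 (remaining 3)
8 → bin 6 (remaining 2)
1 → bin 6 (remaining 1)
1 → bin 6 (remaining 0)
6 → bin 7 (remaining 4)
4 → bin 7 (remaining 0)
9 → bin 8 (remaining 1)
6 → bin 9 (remaining 4)
1 → bin 8 (remaining 0)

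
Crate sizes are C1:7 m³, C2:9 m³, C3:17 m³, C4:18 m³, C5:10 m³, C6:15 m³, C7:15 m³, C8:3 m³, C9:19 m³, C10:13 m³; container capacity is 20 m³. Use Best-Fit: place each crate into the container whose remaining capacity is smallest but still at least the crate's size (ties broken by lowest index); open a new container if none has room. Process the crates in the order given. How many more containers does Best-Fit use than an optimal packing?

1

Best-Fit: [7,9] [17,3] [18] [10] [15] [15] [19] [13] → 8 containers.
Total size 126 m³; any packing needs at least ⌈126/20⌉ = 7 containers.
An optimal packing achieves that bound: [19] [18] [17,3] [15] [15] [13,7] [10,9] → 7 containers.
Excess: 8 − 7 = 1.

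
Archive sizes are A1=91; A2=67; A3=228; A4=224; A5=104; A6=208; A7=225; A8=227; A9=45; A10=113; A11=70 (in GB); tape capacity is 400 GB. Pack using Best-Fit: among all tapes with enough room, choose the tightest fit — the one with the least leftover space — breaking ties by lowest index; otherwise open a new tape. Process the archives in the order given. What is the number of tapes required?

5

Put A1 (91 GB) in tape 1; 309 GB remain.
Put A2 (67 GB) in tape 1; 242 GB remain.
Put A3 (228 GB) in tape 1; 14 GB remain.
Put A4 (224 GB) in tape 2; 176 GB remain.
Put A5 (104 GB) in tape 2; 72 GB remain.
Put A6 (208 GB) in tape 3; 192 GB remain.
Put A7 (225 GB) in tape 4; 175 GB remain.
Put A8 (227 GB) in tape 5; 173 GB remain.
Put A9 (45 GB) in tape 2; 27 GB remain.
Put A10 (113 GB) in tape 5; 60 GB remain.
Put A11 (70 GB) in tape 4; 105 GB remain.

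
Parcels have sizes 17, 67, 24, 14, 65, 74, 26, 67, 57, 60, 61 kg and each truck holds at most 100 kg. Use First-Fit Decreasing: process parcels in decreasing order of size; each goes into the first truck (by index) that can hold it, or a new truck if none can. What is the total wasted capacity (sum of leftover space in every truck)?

168

Sorted descending: 74, 67, 67, 65, 61, 60, 57, 26, 24, 17, 14.
Put 74 kg in truck 1; 26 kg remain.
Put 67 kg in truck 2; 33 kg remain.
Put 67 kg in truck 3; 33 kg remain.
Put 65 kg in truck 4; 35 kg remain.
Put 61 kg in truck 5; 39 kg remain.
Put 60 kg in truck 6; 40 kg remain.
Put 57 kg in truck 7; 43 kg remain.
Put 26 kg in truck 1; 0 kg remain.
Put 24 kg in truck 2; 9 kg remain.
Put 17 kg in truck 3; 16 kg remain.
Put 14 kg in truck 3; 2 kg remain.
7 trucks × 100 kg = 700 kg; used 532 kg; unused 168 kg.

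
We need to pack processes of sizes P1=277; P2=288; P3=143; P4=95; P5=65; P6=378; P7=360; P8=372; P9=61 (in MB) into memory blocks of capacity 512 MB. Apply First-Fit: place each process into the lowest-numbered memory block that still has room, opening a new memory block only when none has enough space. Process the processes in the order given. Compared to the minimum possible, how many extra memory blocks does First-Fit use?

First-Fit: [277,143,65] [288,95,61] [378] [360] [372] → 5 memory blocks.
5 processes exceed 256 MB (half the capacity), and no two of those can share a memory block, so at least 5 memory blocks are needed.
So 5 is already optimal.

0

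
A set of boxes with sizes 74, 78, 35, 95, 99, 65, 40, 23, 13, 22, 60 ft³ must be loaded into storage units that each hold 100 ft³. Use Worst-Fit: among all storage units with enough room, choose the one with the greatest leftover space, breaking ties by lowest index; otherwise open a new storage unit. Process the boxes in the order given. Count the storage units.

7

storage unit 1: place 74 ft³, 26 ft³ left
storage unit 2: place 78 ft³, 22 ft³ left
storage unit 3: place 35 ft³, 65 ft³ left
storage unit 4: place 95 ft³, 5 ft³ left
storage unit 5: place 99 ft³, 1 ft³ left
storage unit 3: place 65 ft³, 0 ft³ left
storage unit 6: place 40 ft³, 60 ft³ left
storage unit 6: place 23 ft³, 37 ft³ left
storage unit 6: place 13 ft³, 24 ft³ left
storage unit 1: place 22 ft³, 4 ft³ left
storage unit 7: place 60 ft³, 40 ft³ left
Final storage units: [74,22] [78] [35,65] [95] [99] [40,23,13] [60].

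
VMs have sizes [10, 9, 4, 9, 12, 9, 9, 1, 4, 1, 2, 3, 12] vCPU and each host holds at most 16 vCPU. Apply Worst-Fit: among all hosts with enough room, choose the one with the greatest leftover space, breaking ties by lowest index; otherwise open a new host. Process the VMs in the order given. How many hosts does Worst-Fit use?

10 vCPU → host 1 (remaining 6 vCPU)
9 vCPU → host 2 (remaining 7 vCPU)
4 vCPU → host 2 (remaining 3 vCPU)
9 vCPU → host 3 (remaining 7 vCPU)
12 vCPU → host 4 (remaining 4 vCPU)
9 vCPU → host 5 (remaining 7 vCPU)
9 vCPU → host 6 (remaining 7 vCPU)
1 vCPU → host 3 (remaining 6 vCPU)
4 vCPU → host 5 (remaining 3 vCPU)
1 vCPU → host 6 (remaining 6 vCPU)
2 vCPU → host 1 (remaining 4 vCPU)
3 vCPU → host 3 (remaining 3 vCPU)
12 vCPU → host 7 (remaining 4 vCPU)
Final hosts: [10,2] [9,4] [9,1,3] [12] [9,4] [9,1] [12].

7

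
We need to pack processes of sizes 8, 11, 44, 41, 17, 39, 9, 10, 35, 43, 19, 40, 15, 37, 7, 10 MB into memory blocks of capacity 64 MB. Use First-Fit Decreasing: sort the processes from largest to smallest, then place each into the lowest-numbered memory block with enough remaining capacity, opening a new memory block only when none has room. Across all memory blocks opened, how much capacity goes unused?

63

Sorted descending: 44, 43, 41, 40, 39, 37, 35, 19, 17, 15, 11, 10, 10, 9, 8, 7.
Put 44 MB in memory block 1; 20 MB remain.
Put 43 MB in memory block 2; 21 MB remain.
Put 41 MB in memory block 3; 23 MB remain.
Put 40 MB in memory block 4; 24 MB remain.
Put 39 MB in memory block 5; 25 MB remain.
Put 37 MB in memory block 6; 27 MB remain.
Put 35 MB in memory block 7; 29 MB remain.
Put 19 MB in memory block 1; 1 MB remain.
Put 17 MB in memory block 2; 4 MB remain.
Put 15 MB in memory block 3; 8 MB remain.
Put 11 MB in memory block 4; 13 MB remain.
Put 10 MB in memory block 4; 3 MB remain.
Put 10 MB in memory block 5; 15 MB remain.
Put 9 MB in memory block 5; 6 MB remain.
Put 8 MB in memory block 3; 0 MB remain.
Put 7 MB in memory block 6; 20 MB remain.
7 memory blocks × 64 MB = 448 MB; used 385 MB; unused 63 MB.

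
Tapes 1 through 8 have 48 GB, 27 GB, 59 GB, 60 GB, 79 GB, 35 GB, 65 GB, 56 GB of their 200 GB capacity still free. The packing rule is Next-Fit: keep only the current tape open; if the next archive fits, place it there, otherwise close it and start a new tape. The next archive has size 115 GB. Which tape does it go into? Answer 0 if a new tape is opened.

Next-Fit only looks at tape 8, which has 56 GB free.
115 GB does not fit, so a new tape is opened.

0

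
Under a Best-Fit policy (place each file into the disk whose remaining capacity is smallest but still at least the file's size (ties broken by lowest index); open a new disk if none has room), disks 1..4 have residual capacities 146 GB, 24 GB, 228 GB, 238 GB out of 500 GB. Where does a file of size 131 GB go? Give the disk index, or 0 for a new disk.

1

Disks with room: disk 1 (146 GB), disk 3 (228 GB), disk 4 (238 GB).
Tightest fit is disk 1 with 146 GB free.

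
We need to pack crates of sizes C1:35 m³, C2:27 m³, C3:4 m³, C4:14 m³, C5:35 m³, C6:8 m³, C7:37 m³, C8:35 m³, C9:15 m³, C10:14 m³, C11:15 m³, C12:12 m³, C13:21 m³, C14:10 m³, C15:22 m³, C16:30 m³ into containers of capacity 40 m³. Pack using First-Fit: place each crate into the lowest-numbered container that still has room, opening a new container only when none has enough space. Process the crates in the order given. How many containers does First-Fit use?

container 1: place C1 (35 m³), 5 m³ left
container 2: place C2 (27 m³), 13 m³ left
container 1: place C3 (4 m³), 1 m³ left
container 3: place C4 (14 m³), 26 m³ left
container 4: place C5 (35 m³), 5 m³ left
container 2: place C6 (8 m³), 5 m³ left
container 5: place C7 (37 m³), 3 m³ left
container 6: place C8 (35 m³), 5 m³ left
container 3: place C9 (15 m³), 11 m³ left
container 7: place C10 (14 m³), 26 m³ left
container 7: place C11 (15 m³), 11 m³ left
container 8: place C12 (12 m³), 28 m³ left
container 8: place C13 (21 m³), 7 m³ left
container 3: place C14 (10 m³), 1 m³ left
container 9: place C15 (22 m³), 18 m³ left
container 10: place C16 (30 m³), 10 m³ left

10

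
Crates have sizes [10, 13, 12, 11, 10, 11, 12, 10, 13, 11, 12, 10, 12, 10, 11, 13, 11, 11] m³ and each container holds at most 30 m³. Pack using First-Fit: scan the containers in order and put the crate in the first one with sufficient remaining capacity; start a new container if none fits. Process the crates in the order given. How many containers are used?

container 1: place 10 m³, 20 m³ left
container 1: place 13 m³, 7 m³ left
container 2: place 12 m³, 18 m³ left
container 2: place 11 m³, 7 m³ left
container 3: place 10 m³, 20 m³ left
container 3: place 11 m³, 9 m³ left
container 4: place 12 m³, 18 m³ left
container 4: place 10 m³, 8 m³ left
container 5: place 13 m³, 17 m³ left
container 5: place 11 m³, 6 m³ left
container 6: place 12 m³, 18 m³ left
container 6: place 10 m³, 8 m³ left
container 7: place 12 m³, 18 m³ left
container 7: place 10 m³, 8 m³ left
container 8: place 11 m³, 19 m³ left
container 8: place 13 m³, 6 m³ left
container 9: place 11 m³, 19 m³ left
container 9: place 11 m³, 8 m³ left
Final containers: [10,13] [12,11] [10,11] [12,10] [13,11] [12,10] [12,10] [11,13] [11,11].

9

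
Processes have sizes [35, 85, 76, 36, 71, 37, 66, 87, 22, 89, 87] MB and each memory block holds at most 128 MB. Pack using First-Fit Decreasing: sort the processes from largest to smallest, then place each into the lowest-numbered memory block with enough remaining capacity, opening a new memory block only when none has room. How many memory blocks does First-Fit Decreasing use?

7 memory blocks

Sorted descending: 89, 87, 87, 85, 76, 71, 66, 37, 36, 35, 22.
Put 89 MB in memory block 1; 39 MB remain.
Put 87 MB in memory block 2; 41 MB remain.
Put 87 MB in memory block 3; 41 MB remain.
Put 85 MB in memory block 4; 43 MB remain.
Put 76 MB in memory block 5; 52 MB remain.
Put 71 MB in memory block 6; 57 MB remain.
Put 66 MB in memory block 7; 62 MB remain.
Put 37 MB in memory block 1; 2 MB remain.
Put 36 MB in memory block 2; 5 MB remain.
Put 35 MB in memory block 3; 6 MB remain.
Put 22 MB in memory block 4; 21 MB remain.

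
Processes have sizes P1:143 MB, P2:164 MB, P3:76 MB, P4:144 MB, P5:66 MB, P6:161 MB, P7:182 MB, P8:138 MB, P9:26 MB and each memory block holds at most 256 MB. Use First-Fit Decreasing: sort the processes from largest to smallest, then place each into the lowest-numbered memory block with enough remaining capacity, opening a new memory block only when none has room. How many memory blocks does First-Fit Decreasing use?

6

Sorted descending: 182, 164, 161, 144, 143, 138, 76, 66, 26.
Put 182 MB in memory block 1; 74 MB remain.
Put 164 MB in memory block 2; 92 MB remain.
Put 161 MB in memory block 3; 95 MB remain.
Put 144 MB in memory block 4; 112 MB remain.
Put 143 MB in memory block 5; 113 MB remain.
Put 138 MB in memory block 6; 118 MB remain.
Put 76 MB in memory block 2; 16 MB remain.
Put 66 MB in memory block 1; 8 MB remain.
Put 26 MB in memory block 3; 69 MB remain.
Final memory blocks: [182,66] [164,76] [161,26] [144] [143] [138].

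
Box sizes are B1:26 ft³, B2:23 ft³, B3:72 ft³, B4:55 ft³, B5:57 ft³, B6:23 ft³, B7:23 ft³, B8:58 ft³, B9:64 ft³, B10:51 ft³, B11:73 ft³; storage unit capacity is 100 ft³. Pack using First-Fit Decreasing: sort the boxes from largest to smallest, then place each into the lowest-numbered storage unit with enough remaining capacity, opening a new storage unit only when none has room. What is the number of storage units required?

Sorted descending: 73, 72, 64, 58, 57, 55, 51, 26, 23, 23, 23.
storage unit 1: place 73 ft³, 27 ft³ left
storage unit 2: place 72 ft³, 28 ft³ left
storage unit 3: place 64 ft³, 36 ft³ left
storage unit 4: place 58 ft³, 42 ft³ left
storage unit 5: place 57 ft³, 43 ft³ left
storage unit 6: place 55 ft³, 45 ft³ left
storage unit 7: place 51 ft³, 49 ft³ left
storage unit 1: place 26 ft³, 1 ft³ left
storage unit 2: place 23 ft³, 5 ft³ left
storage unit 3: place 23 ft³, 13 ft³ left
storage unit 4: place 23 ft³, 19 ft³ left
Final storage units: [73,26] [72,23] [64,23] [58,23] [57] [55] [51].

7 storage units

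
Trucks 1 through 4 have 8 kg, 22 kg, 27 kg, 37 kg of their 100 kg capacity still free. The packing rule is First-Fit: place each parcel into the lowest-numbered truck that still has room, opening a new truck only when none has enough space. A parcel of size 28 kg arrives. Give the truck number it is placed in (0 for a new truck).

4

Trucks with room: truck 4 (37 kg).
The first with room is truck 4.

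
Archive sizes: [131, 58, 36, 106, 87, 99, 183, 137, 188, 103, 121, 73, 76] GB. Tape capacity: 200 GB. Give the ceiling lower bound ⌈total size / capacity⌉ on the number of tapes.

7

Total size = 131 + 58 + 36 + 106 + 87 + 99 + 183 + 137 + 188 + 103 + 121 + 73 + 76 = 1398 GB.
⌈1398 / 200⌉ = 7.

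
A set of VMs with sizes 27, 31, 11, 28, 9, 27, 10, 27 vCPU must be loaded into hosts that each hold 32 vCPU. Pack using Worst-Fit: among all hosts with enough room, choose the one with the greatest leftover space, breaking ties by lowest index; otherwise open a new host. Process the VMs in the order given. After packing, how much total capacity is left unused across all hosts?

22

27 vCPU → host 1 (remaining 5 vCPU)
31 vCPU → host 2 (remaining 1 vCPU)
11 vCPU → host 3 (remaining 21 vCPU)
28 vCPU → host 4 (remaining 4 vCPU)
9 vCPU → host 3 (remaining 12 vCPU)
27 vCPU → host 5 (remaining 5 vCPU)
10 vCPU → host 3 (remaining 2 vCPU)
27 vCPU → host 6 (remaining 5 vCPU)
6 hosts × 32 vCPU = 192 vCPU; used 170 vCPU; unused 22 vCPU.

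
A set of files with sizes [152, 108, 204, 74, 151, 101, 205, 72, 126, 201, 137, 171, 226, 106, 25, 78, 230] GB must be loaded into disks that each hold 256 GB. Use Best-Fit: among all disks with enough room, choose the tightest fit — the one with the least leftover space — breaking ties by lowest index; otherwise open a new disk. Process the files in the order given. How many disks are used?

11

disk 1: place 152 GB, 104 GB left
disk 2: place 108 GB, 148 GB left
disk 3: place 204 GB, 52 GB left
disk 1: place 74 GB, 30 GB left
disk 4: place 151 GB, 105 GB left
disk 4: place 101 GB, 4 GB left
disk 5: place 205 GB, 51 GB left
disk 2: place 72 GB, 76 GB left
disk 6: place 126 GB, 130 GB left
disk 7: place 201 GB, 55 GB left
disk 8: place 137 GB, 119 GB left
disk 9: place 171 GB, 85 GB left
disk 10: place 226 GB, 30 GB left
disk 8: place 106 GB, 13 GB left
disk 1: place 25 GB, 5 GB left
disk 9: place 78 GB, 7 GB left
disk 11: place 230 GB, 26 GB left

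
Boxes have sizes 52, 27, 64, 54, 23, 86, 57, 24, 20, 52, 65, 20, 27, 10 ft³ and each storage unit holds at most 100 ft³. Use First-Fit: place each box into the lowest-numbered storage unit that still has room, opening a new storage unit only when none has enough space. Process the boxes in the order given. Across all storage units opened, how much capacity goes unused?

storage unit 1: place 52 ft³, 48 ft³ left
storage unit 1: place 27 ft³, 21 ft³ left
storage unit 2: place 64 ft³, 36 ft³ left
storage unit 3: place 54 ft³, 46 ft³ left
storage unit 2: place 23 ft³, 13 ft³ left
storage unit 4: place 86 ft³, 14 ft³ left
storage unit 5: place 57 ft³, 43 ft³ left
storage unit 3: place 24 ft³, 22 ft³ left
storage unit 1: place 20 ft³, 1 ft³ left
storage unit 6: place 52 ft³, 48 ft³ left
storage unit 7: place 65 ft³, 35 ft³ left
storage unit 3: place 20 ft³, 2 ft³ left
storage unit 5: place 27 ft³, 16 ft³ left
storage unit 2: place 10 ft³, 3 ft³ left
7 storage units × 100 ft³ = 700 ft³; used 581 ft³; unused 119 ft³.

119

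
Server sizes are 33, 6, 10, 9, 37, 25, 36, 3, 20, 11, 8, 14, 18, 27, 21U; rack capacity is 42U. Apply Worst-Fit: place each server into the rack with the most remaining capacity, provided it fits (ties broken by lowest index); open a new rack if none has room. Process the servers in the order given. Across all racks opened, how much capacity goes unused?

rack 1: place 33U, 9U left
rack 1: place 6U, 3U left
rack 2: place 10U, 32U left
rack 2: place 9U, 23U left
rack 3: place 37U, 5U left
rack 4: place 25U, 17U left
rack 5: place 36U, 6U left
rack 2: place 3U, 20U left
rack 2: place 20U, 0U left
rack 4: place 11U, 6U left
rack 6: place 8U, 34U left
rack 6: place 14U, 20U left
rack 6: place 18U, 2U left
rack 7: place 27U, 15U left
rack 8: place 21U, 21U left
8 racks × 42U = 336U; used 278U; unused 58U.

58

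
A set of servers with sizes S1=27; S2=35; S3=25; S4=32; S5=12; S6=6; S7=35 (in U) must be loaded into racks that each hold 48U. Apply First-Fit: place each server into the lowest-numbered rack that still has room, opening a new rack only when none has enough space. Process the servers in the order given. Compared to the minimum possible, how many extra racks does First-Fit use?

0

First-Fit: [27,12,6] [35] [25] [32] [35] → 5 racks.
5 servers exceed 24U (half the capacity), and no two of those can share a rack, so at least 5 racks are needed.
So 5 is already optimal.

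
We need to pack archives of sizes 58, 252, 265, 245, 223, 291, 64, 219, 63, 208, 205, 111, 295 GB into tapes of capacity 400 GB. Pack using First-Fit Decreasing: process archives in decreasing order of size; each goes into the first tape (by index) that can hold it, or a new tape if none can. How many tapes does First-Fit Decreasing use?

9

Sorted descending: 295, 291, 265, 252, 245, 223, 219, 208, 205, 111, 64, 63, 58.
tape 1: place 295 GB, 105 GB left
tape 2: place 291 GB, 109 GB left
tape 3: place 265 GB, 135 GB left
tape 4: place 252 GB, 148 GB left
tape 5: place 245 GB, 155 GB left
tape 6: place 223 GB, 177 GB left
tape 7: place 219 GB, 181 GB left
tape 8: place 208 GB, 192 GB left
tape 9: place 205 GB, 195 GB left
tape 3: place 111 GB, 24 GB left
tape 1: place 64 GB, 41 GB left
tape 2: place 63 GB, 46 GB left
tape 4: place 58 GB, 90 GB left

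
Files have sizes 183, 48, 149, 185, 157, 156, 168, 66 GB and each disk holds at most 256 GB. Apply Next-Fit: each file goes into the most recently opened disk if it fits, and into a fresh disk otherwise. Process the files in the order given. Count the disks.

6

Put 183 GB in disk 1; 73 GB remain.
Put 48 GB in disk 1; 25 GB remain.
Put 149 GB in disk 2; 107 GB remain.
Put 185 GB in disk 3; 71 GB remain.
Put 157 GB in disk 4; 99 GB remain.
Put 156 GB in disk 5; 100 GB remain.
Put 168 GB in disk 6; 88 GB remain.
Put 66 GB in disk 6; 22 GB remain.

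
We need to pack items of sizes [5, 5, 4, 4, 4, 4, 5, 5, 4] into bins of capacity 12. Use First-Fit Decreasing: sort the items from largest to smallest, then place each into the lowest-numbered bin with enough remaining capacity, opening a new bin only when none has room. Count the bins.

Sorted descending: 5, 5, 5, 5, 4, 4, 4, 4, 4.
5 → bin 1 (remaining 7)
5 → bin 1 (remaining 2)
5 → bin 2 (remaining 7)
5 → bin 2 (remaining 2)
4 → bin 3 (remaining 8)
4 → bin 3 (remaining 4)
4 → bin 3 (remaining 0)
4 → bin 4 (remaining 8)
4 → bin 4 (remaining 4)

4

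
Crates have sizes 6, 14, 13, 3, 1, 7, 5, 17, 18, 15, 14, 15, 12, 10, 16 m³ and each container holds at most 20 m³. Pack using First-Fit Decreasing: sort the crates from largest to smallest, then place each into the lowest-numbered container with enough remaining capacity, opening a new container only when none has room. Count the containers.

Sorted descending: 18, 17, 16, 15, 15, 14, 14, 13, 12, 10, 7, 6, 5, 3, 1.
Put 18 m³ in container 1; 2 m³ remain.
Put 17 m³ in container 2; 3 m³ remain.
Put 16 m³ in container 3; 4 m³ remain.
Put 15 m³ in container 4; 5 m³ remain.
Put 15 m³ in container 5; 5 m³ remain.
Put 14 m³ in container 6; 6 m³ remain.
Put 14 m³ in container 7; 6 m³ remain.
Put 13 m³ in container 8; 7 m³ remain.
Put 12 m³ in container 9; 8 m³ remain.
Put 10 m³ in container 10; 10 m³ remain.
Put 7 m³ in container 8; 0 m³ remain.
Put 6 m³ in container 6; 0 m³ remain.
Put 5 m³ in container 4; 0 m³ remain.
Put 3 m³ in container 2; 0 m³ remain.
Put 1 m³ in container 1; 1 m³ remain.
Final containers: [18,1] [17,3] [16] [15,5] [15] [14,6] [14] [13,7] [12] [10].

10 containers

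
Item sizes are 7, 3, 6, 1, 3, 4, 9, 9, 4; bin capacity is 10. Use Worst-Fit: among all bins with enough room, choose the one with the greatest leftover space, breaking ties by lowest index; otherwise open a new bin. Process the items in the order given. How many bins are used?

5

7 → bin 1 (remaining 3)
3 → bin 1 (remaining 0)
6 → bin 2 (remaining 4)
1 → bin 2 (remaining 3)
3 → bin 2 (remaining 0)
4 → bin 3 (remaining 6)
9 → bin 4 (remaining 1)
9 → bin 5 (remaining 1)
4 → bin 3 (remaining 2)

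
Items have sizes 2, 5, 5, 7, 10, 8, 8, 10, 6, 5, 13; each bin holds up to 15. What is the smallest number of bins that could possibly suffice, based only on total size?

6

Total size = 2 + 5 + 5 + 7 + 10 + 8 + 8 + 10 + 6 + 5 + 13 = 79.
⌈79 / 15⌉ = 6.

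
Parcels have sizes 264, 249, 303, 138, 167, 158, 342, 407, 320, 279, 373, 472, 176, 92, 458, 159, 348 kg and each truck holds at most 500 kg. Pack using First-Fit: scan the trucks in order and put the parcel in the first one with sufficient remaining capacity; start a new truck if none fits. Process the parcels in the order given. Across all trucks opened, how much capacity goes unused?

795

Put 264 kg in truck 1; 236 kg remain.
Put 249 kg in truck 2; 251 kg remain.
Put 303 kg in truck 3; 197 kg remain.
Put 138 kg in truck 1; 98 kg remain.
Put 167 kg in truck 2; 84 kg remain.
Put 158 kg in truck 3; 39 kg remain.
Put 342 kg in truck 4; 158 kg remain.
Put 407 kg in truck 5; 93 kg remain.
Put 320 kg in truck 6; 180 kg remain.
Put 279 kg in truck 7; 221 kg remain.
Put 373 kg in truck 8; 127 kg remain.
Put 472 kg in truck 9; 28 kg remain.
Put 176 kg in truck 6; 4 kg remain.
Put 92 kg in truck 1; 6 kg remain.
Put 458 kg in truck 10; 42 kg remain.
Put 159 kg in truck 7; 62 kg remain.
Put 348 kg in truck 11; 152 kg remain.
11 trucks × 500 kg = 5500 kg; used 4705 kg; unused 795 kg.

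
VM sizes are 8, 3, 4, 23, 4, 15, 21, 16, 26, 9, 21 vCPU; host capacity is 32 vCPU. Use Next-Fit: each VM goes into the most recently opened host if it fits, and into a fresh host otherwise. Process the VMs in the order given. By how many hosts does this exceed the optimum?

Next-Fit: [8,3,4] [23,4] [15] [21] [16] [26] [9,21] → 7 hosts.
Total size 150 vCPU; any packing needs at least ⌈150/32⌉ = 5 hosts.
An optimal packing achieves that bound: [26,4] [23,9] [21,8,3] [21,4] [16,15] → 5 hosts.
Excess: 7 − 5 = 2.

2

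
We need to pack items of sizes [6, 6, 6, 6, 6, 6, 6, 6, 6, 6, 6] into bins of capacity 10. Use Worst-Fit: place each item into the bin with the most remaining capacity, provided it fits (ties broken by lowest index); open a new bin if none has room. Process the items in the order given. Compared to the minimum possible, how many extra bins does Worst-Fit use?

0

Worst-Fit: [6] [6] [6] [6] [6] [6] [6] [6] [6] [6] [6] → 11 bins.
11 items exceed 5 (half the capacity), and no two of those can share a bin, so at least 11 bins are needed.
So 11 is already optimal.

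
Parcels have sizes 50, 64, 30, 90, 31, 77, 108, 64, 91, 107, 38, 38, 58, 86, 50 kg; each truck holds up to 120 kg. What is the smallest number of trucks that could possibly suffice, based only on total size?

Total size = 50 + 64 + 30 + 90 + 31 + 77 + 108 + 64 + 91 + 107 + 38 + 38 + 58 + 86 + 50 = 982 kg.
⌈982 / 120⌉ = 9.

9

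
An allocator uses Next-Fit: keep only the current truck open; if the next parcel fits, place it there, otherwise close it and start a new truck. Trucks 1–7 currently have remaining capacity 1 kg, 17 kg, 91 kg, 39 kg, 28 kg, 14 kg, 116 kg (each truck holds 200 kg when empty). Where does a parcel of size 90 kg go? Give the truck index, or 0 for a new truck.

7

Next-Fit only looks at truck 7, which has 116 kg free.
90 kg fits there.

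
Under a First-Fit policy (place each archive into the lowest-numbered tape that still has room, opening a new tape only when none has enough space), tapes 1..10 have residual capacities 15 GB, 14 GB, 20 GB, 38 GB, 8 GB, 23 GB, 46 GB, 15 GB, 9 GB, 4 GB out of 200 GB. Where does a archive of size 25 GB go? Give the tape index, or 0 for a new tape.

Tapes with room: tape 4 (38 GB), tape 7 (46 GB).
The first with room is tape 4.

4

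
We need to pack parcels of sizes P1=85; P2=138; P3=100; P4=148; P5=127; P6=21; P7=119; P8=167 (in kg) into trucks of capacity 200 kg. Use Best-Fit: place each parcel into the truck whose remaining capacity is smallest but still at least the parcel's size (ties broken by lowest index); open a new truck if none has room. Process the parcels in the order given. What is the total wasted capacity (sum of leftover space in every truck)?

P1 (85 kg) → truck 1 (remaining 115 kg)
P2 (138 kg) → truck 2 (remaining 62 kg)
P3 (100 kg) → truck 1 (remaining 15 kg)
P4 (148 kg) → truck 3 (remaining 52 kg)
P5 (127 kg) → truck 4 (remaining 73 kg)
P6 (21 kg) → truck 3 (remaining 31 kg)
P7 (119 kg) → truck 5 (remaining 81 kg)
P8 (167 kg) → truck 6 (remaining 33 kg)
6 trucks × 200 kg = 1200 kg; used 905 kg; unused 295 kg.

295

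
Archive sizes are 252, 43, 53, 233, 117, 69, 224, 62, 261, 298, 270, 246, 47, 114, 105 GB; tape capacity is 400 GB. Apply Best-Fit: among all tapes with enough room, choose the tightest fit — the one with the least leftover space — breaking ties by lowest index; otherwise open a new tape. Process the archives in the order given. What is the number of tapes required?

252 GB → tape 1 (remaining 148 GB)
43 GB → tape 1 (remaining 105 GB)
53 GB → tape 1 (remaining 52 GB)
233 GB → tape 2 (remaining 167 GB)
117 GB → tape 2 (remaining 50 GB)
69 GB → tape 3 (remaining 331 GB)
224 GB → tape 3 (remaining 107 GB)
62 GB → tape 3 (remaining 45 GB)
261 GB → tape 4 (remaining 139 GB)
298 GB → tape 5 (remaining 102 GB)
270 GB → tape 6 (remaining 130 GB)
246 GB → tape 7 (remaining 154 GB)
47 GB → tape 2 (remaining 3 GB)
114 GB → tape 6 (remaining 16 GB)
105 GB → tape 4 (remaining 34 GB)
Final tapes: [252,43,53] [233,117,47] [69,224,62] [261,105] [298] [270,114] [246].

7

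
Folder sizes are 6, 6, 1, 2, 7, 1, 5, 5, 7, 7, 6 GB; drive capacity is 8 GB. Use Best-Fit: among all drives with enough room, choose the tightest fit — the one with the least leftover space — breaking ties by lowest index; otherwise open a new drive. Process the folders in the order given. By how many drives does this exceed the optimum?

0

Best-Fit: [6,1,1] [6,2] [7] [5] [5] [7] [7] [6] → 8 drives.
8 folders exceed 4 GB (half the capacity), and no two of those can share a drive, so at least 8 drives are needed.
So 8 is already optimal.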